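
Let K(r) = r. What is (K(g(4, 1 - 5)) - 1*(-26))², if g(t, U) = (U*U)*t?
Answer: 8100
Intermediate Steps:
g(t, U) = t*U² (g(t, U) = U²*t = t*U²)
(K(g(4, 1 - 5)) - 1*(-26))² = (4*(1 - 5)² - 1*(-26))² = (4*(-4)² + 26)² = (4*16 + 26)² = (64 + 26)² = 90² = 8100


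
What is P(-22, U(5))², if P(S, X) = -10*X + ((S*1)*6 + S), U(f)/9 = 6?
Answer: 481636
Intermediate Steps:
U(f) = 54 (U(f) = 9*6 = 54)
P(S, X) = -10*X + 7*S (P(S, X) = -10*X + (S*6 + S) = -10*X + (6*S + S) = -10*X + 7*S)
P(-22, U(5))² = (-10*54 + 7*(-22))² = (-540 - 154)² = (-694)² = 481636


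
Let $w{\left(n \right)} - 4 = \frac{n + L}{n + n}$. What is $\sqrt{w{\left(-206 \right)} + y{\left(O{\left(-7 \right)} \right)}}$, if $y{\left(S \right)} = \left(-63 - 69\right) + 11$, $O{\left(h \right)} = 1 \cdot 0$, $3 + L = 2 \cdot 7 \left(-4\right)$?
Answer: $\frac{i \sqrt{4937717}}{206} \approx 10.787 i$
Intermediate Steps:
$L = -59$ ($L = -3 + 2 \cdot 7 \left(-4\right) = -3 + 14 \left(-4\right) = -3 - 56 = -59$)
$O{\left(h \right)} = 0$
$y{\left(S \right)} = -121$ ($y{\left(S \right)} = -132 + 11 = -121$)
$w{\left(n \right)} = 4 + \frac{-59 + n}{2 n}$ ($w{\left(n \right)} = 4 + \frac{n - 59}{n + n} = 4 + \frac{-59 + n}{2 n}$)
$\sqrt{w{\left(-206 \right)} + y{\left(O{\left(-7 \right)} \right)}} = \sqrt{\frac{-59 + 9 \left(-206\right)}{2 \left(-206\right)} - 121} = \sqrt{\frac{1}{2} \left(- \frac{1}{206}\right) \left(-59 - 1854\right) - 121} = \sqrt{\frac{1}{2} \left(- \frac{1}{206}\right) \left(-1913\right) - 121} = \sqrt{\frac{1913}{412} - 121} = \sqrt{- \frac{47939}{412}} = \frac{i \sqrt{4937717}}{206}$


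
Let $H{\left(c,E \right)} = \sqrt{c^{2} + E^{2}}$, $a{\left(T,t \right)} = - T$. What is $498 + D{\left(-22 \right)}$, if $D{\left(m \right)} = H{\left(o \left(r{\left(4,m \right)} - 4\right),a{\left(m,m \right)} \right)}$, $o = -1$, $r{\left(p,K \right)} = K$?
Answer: $498 + 2 \sqrt{290} \approx 532.06$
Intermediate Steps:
$H{\left(c,E \right)} = \sqrt{E^{2} + c^{2}}$
$D{\left(m \right)} = \sqrt{m^{2} + \left(4 - m\right)^{2}}$ ($D{\left(m \right)} = \sqrt{\left(- m\right)^{2} + \left(- (m - 4)\right)^{2}} = \sqrt{m^{2} + \left(- (-4 + m)\right)^{2}} = \sqrt{m^{2} + \left(4 - m\right)^{2}}$)
$498 + D{\left(-22 \right)} = 498 + \sqrt{\left(-22\right)^{2} + \left(-4 - 22\right)^{2}} = 498 + \sqrt{484 + \left(-26\right)^{2}} = 498 + \sqrt{484 + 676} = 498 + \sqrt{1160} = 498 + 2 \sqrt{290}$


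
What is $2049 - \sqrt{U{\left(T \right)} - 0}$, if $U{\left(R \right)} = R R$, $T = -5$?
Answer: $2044$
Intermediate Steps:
$U{\left(R \right)} = R^{2}$
$2049 - \sqrt{U{\left(T \right)} - 0} = 2049 - \sqrt{\left(-5\right)^{2} - 0} = 2049 - \sqrt{25 + 0} = 2049 - \sqrt{25} = 2049 - 5 = 2044$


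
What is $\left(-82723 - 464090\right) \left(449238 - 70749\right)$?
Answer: $-206962705557$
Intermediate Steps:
$\left(-82723 - 464090\right) \left(449238 - 70749\right) = - 546813 \left(449238 - 70749\right) = \left(-546813\right) 378489 = -206962705557$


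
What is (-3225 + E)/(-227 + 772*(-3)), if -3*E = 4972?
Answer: 14647/7629 ≈ 1.9199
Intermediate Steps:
E = -4972/3 (E = -1/3*4972 = -4972/3 ≈ -1657.3)
(-3225 + E)/(-227 + 772*(-3)) = (-3225 - 4972/3)/(-227 + 772*(-3)) = -14647/(3*(-227 - 2316)) = -14647/3/(-2543) = -14647/3*(-1/2543) = 14647/7629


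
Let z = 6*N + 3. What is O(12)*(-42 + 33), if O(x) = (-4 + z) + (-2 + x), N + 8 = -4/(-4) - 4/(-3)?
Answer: 225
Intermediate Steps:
N = -17/3 (N = -8 + (-4/(-4) - 4/(-3)) = -8 + (-4*(-¼) - 4*(-⅓)) = -8 + (1 + 4/3) = -8 + 7/3 = -17/3 ≈ -5.6667)
z = -31 (z = 6*(-17/3) + 3 = -34 + 3 = -31)
O(x) = -37 + x (O(x) = (-4 - 31) + (-2 + x) = -35 + (-2 + x) = -37 + x)
O(12)*(-42 + 33) = (-37 + 12)*(-42 + 33) = -25*(-9) = 225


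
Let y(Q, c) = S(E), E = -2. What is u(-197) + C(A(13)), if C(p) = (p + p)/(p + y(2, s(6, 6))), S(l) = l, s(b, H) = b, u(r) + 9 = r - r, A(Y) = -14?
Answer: -29/4 ≈ -7.2500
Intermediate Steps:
u(r) = -9 (u(r) = -9 + (r - r) = -9 + 0 = -9)
y(Q, c) = -2
C(p) = 2*p/(-2 + p) (C(p) = (p + p)/(p - 2) = (2*p)/(-2 + p) = 2*p/(-2 + p))
u(-197) + C(A(13)) = -9 + 2*(-14)/(-2 - 14) = -9 + 2*(-14)/(-16) = -9 + 2*(-14)*(-1/16) = -9 + 7/4 = -29/4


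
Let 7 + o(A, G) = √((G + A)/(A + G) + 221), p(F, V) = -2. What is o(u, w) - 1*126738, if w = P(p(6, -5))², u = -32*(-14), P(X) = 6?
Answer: -126745 + √222 ≈ -1.2673e+5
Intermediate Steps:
u = 448
w = 36 (w = 6² = 36)
o(A, G) = -7 + √222 (o(A, G) = -7 + √((G + A)/(A + G) + 221) = -7 + √((A + G)/(A + G) + 221) = -7 + √(1 + 221) = -7 + √222)
o(u, w) - 1*126738 = (-7 + √222) - 1*126738 = (-7 + √222) - 126738 = -126745 + √222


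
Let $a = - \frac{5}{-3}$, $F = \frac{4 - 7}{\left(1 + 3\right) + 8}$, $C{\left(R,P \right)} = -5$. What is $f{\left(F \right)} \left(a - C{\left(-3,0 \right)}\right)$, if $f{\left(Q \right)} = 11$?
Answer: $\frac{220}{3} \approx 73.333$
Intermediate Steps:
$F = - \frac{1}{4}$ ($F = - \frac{3}{4 + 8} = - \frac{3}{12} = \left(-3\right) \frac{1}{12} = - \frac{1}{4} \approx -0.25$)
$a = \frac{5}{3}$ ($a = \left(-5\right) \left(- \frac{1}{3}\right) = \frac{5}{3} \approx 1.6667$)
$f{\left(F \right)} \left(a - C{\left(-3,0 \right)}\right) = 11 \left(\frac{5}{3} - -5\right) = 11 \left(\frac{5}{3} + 5\right) = 11 \cdot \frac{20}{3} = \frac{220}{3}$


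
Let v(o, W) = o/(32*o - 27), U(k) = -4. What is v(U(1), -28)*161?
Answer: 644/155 ≈ 4.1548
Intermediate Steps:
v(o, W) = o/(-27 + 32*o)
v(U(1), -28)*161 = -4/(-27 + 32*(-4))*161 = -4/(-27 - 128)*161 = -4/(-155)*161 = -4*(-1/155)*161 = (4/155)*161 = 644/155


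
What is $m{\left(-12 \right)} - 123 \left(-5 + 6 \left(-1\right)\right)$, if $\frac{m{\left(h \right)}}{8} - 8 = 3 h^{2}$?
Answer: $4873$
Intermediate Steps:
$m{\left(h \right)} = 64 + 24 h^{2}$ ($m{\left(h \right)} = 64 + 8 \cdot 3 h^{2} = 64 + 24 h^{2}$)
$m{\left(-12 \right)} - 123 \left(-5 + 6 \left(-1\right)\right) = \left(64 + 24 \left(-12\right)^{2}\right) - 123 \left(-5 + 6 \left(-1\right)\right) = \left(64 + 24 \cdot 144\right) - 123 \left(-5 - 6\right) = \left(64 + 3456\right) - -1353 = 3520 + 1353 = 4873$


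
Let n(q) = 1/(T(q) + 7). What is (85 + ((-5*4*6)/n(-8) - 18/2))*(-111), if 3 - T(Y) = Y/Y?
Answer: 111444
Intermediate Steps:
T(Y) = 2 (T(Y) = 3 - Y/Y = 3 - 1*1 = 3 - 1 = 2)
n(q) = 1/9 (n(q) = 1/(2 + 7) = 1/9)
(85 + ((-5*4*6)/n(-8) - 18/2))*(-111) = (85 + ((-5*4*6)/(1/9) - 18/2))*(-111) = (85 + (-20*6*9 - 18*1/2))*(-111) = (85 + (-120*9 - 9))*(-111) = (85 + (-1080 - 9))*(-111) = (85 - 1089)*(-111) = -1004*(-111) = 111444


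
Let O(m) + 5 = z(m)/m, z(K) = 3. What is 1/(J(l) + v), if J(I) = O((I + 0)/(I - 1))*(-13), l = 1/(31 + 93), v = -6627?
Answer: -1/1765 ≈ -0.00056657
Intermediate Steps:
l = 1/124 ≈ 0.0080645
O(m) = -5 + 3/m
J(I) = 65 - 39*(-1 + I)/I (J(I) = (-5 + 3/(((I + 0)/(I - 1))))*(-13) = (-5 + 3/((I/(-1 + I))))*(-13) = (-5 + 3*((-1 + I)/I))*(-13) = (-5 + 3*(-1 + I)/I)*(-13) = 65 - 39*(-1 + I)/I)
1/(J(l) + v) = 1/((26 + 39/(1/124)) - 6627) = 1/((26 + 39*124) - 6627) = 1/((26 + 4836) - 6627) = 1/(4862 - 6627) = 1/(-1765) = -1/1765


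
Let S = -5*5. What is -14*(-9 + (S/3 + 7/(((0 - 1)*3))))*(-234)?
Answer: -64428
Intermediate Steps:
S = -25
-14*(-9 + (S/3 + 7/(((0 - 1)*3))))*(-234) = -14*(-9 + (-25/3 + 7/(((0 - 1)*3))))*(-234) = -14*(-9 + (-25*⅓ + 7/((-1*3))))*(-234) = -14*(-9 + (-25/3 + 7/(-3)))*(-234) = -14*(-9 + (-25/3 + 7*(-⅓)))*(-234) = -14*(-9 + (-25/3 - 7/3))*(-234) = -14*(-9 - 32/3)*(-234) = -14*(-59/3)*(-234) = (826/3)*(-234) = -64428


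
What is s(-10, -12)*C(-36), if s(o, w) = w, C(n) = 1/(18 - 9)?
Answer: -4/3 ≈ -1.3333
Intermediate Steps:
C(n) = ⅑ (C(n) = 1/9 = ⅑)
s(-10, -12)*C(-36) = -12*⅑ = -4/3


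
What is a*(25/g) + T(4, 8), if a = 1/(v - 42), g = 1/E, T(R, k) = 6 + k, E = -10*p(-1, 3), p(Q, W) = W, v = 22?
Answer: 103/2 ≈ 51.500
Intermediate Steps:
E = -30 (E = -10*3 = -30)
g = -1/30 (g = 1/(-30) = -1/30 ≈ -0.033333)
a = -1/20 (a = 1/(22 - 42) = 1/(-20) = -1/20 ≈ -0.050000)
a*(25/g) + T(4, 8) = -5/(4*(-1/30)) + (6 + 8) = -5*(-30)/4 + 14 = -1/20*(-750) + 14 = 75/2 + 14 = 103/2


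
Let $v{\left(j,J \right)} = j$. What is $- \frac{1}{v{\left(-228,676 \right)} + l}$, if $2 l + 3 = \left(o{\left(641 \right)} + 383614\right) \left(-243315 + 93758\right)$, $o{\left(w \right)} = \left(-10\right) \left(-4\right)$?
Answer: $\frac{2}{57378141737} \approx 3.4856 \cdot 10^{-11}$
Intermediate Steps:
$o{\left(w \right)} = 40$
$l = - \frac{57378141281}{2}$ ($l = - \frac{3}{2} + \frac{\left(40 + 383614\right) \left(-243315 + 93758\right)}{2} = - \frac{3}{2} + \frac{383654 \left(-149557\right)}{2} = - \frac{3}{2} + \frac{1}{2} \left(-57378141278\right) = - \frac{3}{2} - 28689070639 = - \frac{57378141281}{2} \approx -2.8689 \cdot 10^{10}$)
$- \frac{1}{v{\left(-228,676 \right)} + l} = - \frac{1}{-228 - \frac{57378141281}{2}} = - \frac{1}{- \frac{57378141737}{2}} = \left(-1\right) \left(- \frac{2}{57378141737}\right) = \frac{2}{57378141737}$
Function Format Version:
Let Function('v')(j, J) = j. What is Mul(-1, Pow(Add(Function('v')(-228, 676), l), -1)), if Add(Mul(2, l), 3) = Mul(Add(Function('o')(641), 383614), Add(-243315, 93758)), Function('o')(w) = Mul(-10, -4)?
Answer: Rational(2, 57378141737) ≈ 3.4856e-11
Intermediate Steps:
Function('o')(w) = 40
l = Rational(-57378141281, 2) (l = Add(Rational(-3, 2), Mul(Rational(1, 2), Mul(Add(40, 383614), Add(-243315, 93758)))) = Add(Rational(-3, 2), Mul(Rational(1, 2), Mul(383654, -149557))) = Add(Rational(-3, 2), Mul(Rational(1, 2), -57378141278)) = Add(Rational(-3, 2), -28689070639) = Rational(-57378141281, 2) ≈ -2.8689e+10)
Mul(-1, Pow(Add(Function('v')(-228, 676), l), -1)) = Mul(-1, Pow(Add(-228, Rational(-57378141281, 2)), -1)) = Mul(-1, Pow(Rational(-57378141737, 2), -1)) = Mul(-1, Rational(-2, 57378141737)) = Rational(2, 57378141737)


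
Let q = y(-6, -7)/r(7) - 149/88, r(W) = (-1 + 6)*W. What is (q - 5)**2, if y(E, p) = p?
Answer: 9199089/193600 ≈ 47.516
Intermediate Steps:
r(W) = 5*W
q = -833/440 (q = -7/(5*7) - 149/88 = -7/35 - 149*1/88 = -7*1/35 - 149/88 = -1/5 - 149/88 = -833/440 ≈ -1.8932)
(q - 5)**2 = (-833/440 - 5)**2 = (-3033/440)**2 = 9199089/193600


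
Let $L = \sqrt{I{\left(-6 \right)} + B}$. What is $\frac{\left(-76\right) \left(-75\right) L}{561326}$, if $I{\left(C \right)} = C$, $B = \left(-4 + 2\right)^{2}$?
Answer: $\frac{2850 i \sqrt{2}}{280663} \approx 0.014361 i$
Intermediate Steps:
$B = 4$ ($B = \left(-2\right)^{2} = 4$)
$L = i \sqrt{2}$ ($L = \sqrt{-6 + 4} = \sqrt{-2} = i \sqrt{2} \approx 1.4142 i$)
$\frac{\left(-76\right) \left(-75\right) L}{561326} = \frac{\left(-76\right) \left(-75\right) i \sqrt{2}}{561326} = 5700 i \sqrt{2} \cdot \frac{1}{561326} = \frac{2850 i \sqrt{2}}{280663}$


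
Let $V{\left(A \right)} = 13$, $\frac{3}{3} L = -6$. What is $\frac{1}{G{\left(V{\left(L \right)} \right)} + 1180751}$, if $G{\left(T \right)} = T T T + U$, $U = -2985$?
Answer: $\frac{1}{1179963} \approx 8.4748 \cdot 10^{-7}$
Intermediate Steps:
$L = -6$
$G{\left(T \right)} = -2985 + T^{3}$ ($G{\left(T \right)} = T T T - 2985 = T^{2} T - 2985 = T^{3} - 2985 = -2985 + T^{3}$)
$\frac{1}{G{\left(V{\left(L \right)} \right)} + 1180751} = \frac{1}{\left(-2985 + 13^{3}\right) + 1180751} = \frac{1}{\left(-2985 + 2197\right) + 1180751} = \frac{1}{-788 + 1180751} = \frac{1}{1179963}$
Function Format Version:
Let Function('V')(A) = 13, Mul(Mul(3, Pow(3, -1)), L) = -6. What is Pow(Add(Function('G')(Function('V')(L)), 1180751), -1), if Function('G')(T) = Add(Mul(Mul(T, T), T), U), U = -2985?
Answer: Rational(1, 1179963) ≈ 8.4748e-7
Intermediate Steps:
L = -6
Function('G')(T) = Add(-2985, Pow(T, 3)) (Function('G')(T) = Add(Mul(Mul(T, T), T), -2985) = Add(Mul(Pow(T, 2), T), -2985) = Add(Pow(T, 3), -2985) = Add(-2985, Pow(T, 3)))
Pow(Add(Function('G')(Function('V')(L)), 1180751), -1) = Pow(Add(Add(-2985, Pow(13, 3)), 1180751), -1) = Pow(Add(Add(-2985, 2197), 1180751), -1) = Pow(Add(-788, 1180751), -1) = Pow(1179963, -1) = Rational(1, 1179963)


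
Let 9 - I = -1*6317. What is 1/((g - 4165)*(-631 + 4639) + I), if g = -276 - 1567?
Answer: -1/24073738 ≈ -4.1539e-8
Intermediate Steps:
I = 6326 (I = 9 - (-1)*6317 = 9 - 1*(-6317) = 9 + 6317 = 6326)
g = -1843
1/((g - 4165)*(-631 + 4639) + I) = 1/((-1843 - 4165)*(-631 + 4639) + 6326) = 1/(-6008*4008 + 6326) = 1/(-24080064 + 6326) = 1/(-24073738) = -1/24073738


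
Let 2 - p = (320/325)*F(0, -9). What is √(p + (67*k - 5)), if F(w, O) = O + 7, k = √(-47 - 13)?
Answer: √(-4355 + 566150*I*√15)/65 ≈ 16.093 + 16.125*I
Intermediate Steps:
k = 2*I*√15 (k = √(-60) = 2*I*√15 ≈ 7.746*I)
F(w, O) = 7 + O
p = 258/65 (p = 2 - 320/325*(7 - 9) = 2 - 320*(1/325)*(-2) = 2 - 64*(-2)/65 = 2 - 1*(-128/65) = 2 + 128/65 = 258/65 ≈ 3.9692)
√(p + (67*k - 5)) = √(258/65 + (67*(2*I*√15) - 5)) = √(258/65 + (134*I*√15 - 5)) = √(258/65 + (-5 + 134*I*√15)) = √(-67/65 + 134*I*√15)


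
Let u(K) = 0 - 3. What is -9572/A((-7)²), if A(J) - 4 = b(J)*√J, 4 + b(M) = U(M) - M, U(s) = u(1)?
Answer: 2393/97 ≈ 24.670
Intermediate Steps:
u(K) = -3
U(s) = -3
b(M) = -7 - M (b(M) = -4 + (-3 - M) = -7 - M)
A(J) = 4 + √J*(-7 - J) (A(J) = 4 + (-7 - J)*√J = 4 + √J*(-7 - J))
-9572/A((-7)²) = -9572/(4 - √((-7)²)*(7 + (-7)²)) = -9572/(4 - √49*(7 + 49)) = -9572/(4 - 1*7*56) = -9572/(4 - 392) = -9572/(-388) = -9572*(-1/388) = 2393/97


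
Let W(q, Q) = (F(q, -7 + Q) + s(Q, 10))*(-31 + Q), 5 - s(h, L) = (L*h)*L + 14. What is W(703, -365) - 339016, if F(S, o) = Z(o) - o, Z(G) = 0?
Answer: -14936764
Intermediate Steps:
s(h, L) = -9 - h*L² (s(h, L) = 5 - ((L*h)*L + 14) = 5 - (h*L² + 14) = 5 - (14 + h*L²) = 5 + (-14 - h*L²) = -9 - h*L²)
F(S, o) = -o (F(S, o) = 0 - o = -o)
W(q, Q) = (-31 + Q)*(-2 - 101*Q) (W(q, Q) = (-(-7 + Q) + (-9 - 1*Q*10²))*(-31 + Q) = ((7 - Q) + (-9 - 1*Q*100))*(-31 + Q) = ((7 - Q) + (-9 - 100*Q))*(-31 + Q) = (-2 - 101*Q)*(-31 + Q) = (-31 + Q)*(-2 - 101*Q))
W(703, -365) - 339016 = (62 - 101*(-365)² + 3129*(-365)) - 339016 = (62 - 101*133225 - 1142085) - 339016 = (62 - 13455725 - 1142085) - 339016 = -14597748 - 339016 = -14936764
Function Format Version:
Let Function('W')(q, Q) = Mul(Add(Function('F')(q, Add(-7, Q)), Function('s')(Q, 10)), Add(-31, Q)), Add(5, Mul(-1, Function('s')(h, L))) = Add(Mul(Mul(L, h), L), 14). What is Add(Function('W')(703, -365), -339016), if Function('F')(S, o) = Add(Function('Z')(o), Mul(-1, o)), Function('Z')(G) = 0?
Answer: -14936764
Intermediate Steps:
Function('s')(h, L) = Add(-9, Mul(-1, h, Pow(L, 2))) (Function('s')(h, L) = Add(5, Mul(-1, Add(Mul(Mul(L, h), L), 14))) = Add(5, Mul(-1, Add(Mul(h, Pow(L, 2)), 14))) = Add(5, Mul(-1, Add(14, Mul(h, Pow(L, 2))))) = Add(5, Add(-14, Mul(-1, h, Pow(L, 2)))) = Add(-9, Mul(-1, h, Pow(L, 2))))
Function('F')(S, o) = Mul(-1, o) (Function('F')(S, o) = Add(0, Mul(-1, o)) = Mul(-1, o))
Function('W')(q, Q) = Mul(Add(-31, Q), Add(-2, Mul(-101, Q))) (Function('W')(q, Q) = Mul(Add(Mul(-1, Add(-7, Q)), Add(-9, Mul(-1, Q, Pow(10, 2)))), Add(-31, Q)) = Mul(Add(Add(7, Mul(-1, Q)), Add(-9, Mul(-1, Q, 100))), Add(-31, Q)) = Mul(Add(Add(7, Mul(-1, Q)), Add(-9, Mul(-100, Q))), Add(-31, Q)) = Mul(Add(-2, Mul(-101, Q)), Add(-31, Q)) = Mul(Add(-31, Q), Add(-2, Mul(-101, Q))))
Add(Function('W')(703, -365), -339016) = Add(Add(62, Mul(-101, Pow(-365, 2)), Mul(3129, -365)), -339016) = Add(Add(62, Mul(-101, 133225), -1142085), -339016) = Add(Add(62, -13455725, -1142085), -339016) = Add(-14597748, -339016) = -14936764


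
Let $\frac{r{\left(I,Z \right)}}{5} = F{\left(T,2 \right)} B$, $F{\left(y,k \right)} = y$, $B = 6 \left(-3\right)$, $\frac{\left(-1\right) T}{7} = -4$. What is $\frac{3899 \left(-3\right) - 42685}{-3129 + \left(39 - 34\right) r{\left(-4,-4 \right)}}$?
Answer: $\frac{54382}{15729} \approx 3.4574$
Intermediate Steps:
$T = 28$ ($T = \left(-7\right) \left(-4\right) = 28$)
$B = -18$
$r{\left(I,Z \right)} = -2520$ ($r{\left(I,Z \right)} = 5 \cdot 28 \left(-18\right) = 5 \left(-504\right) = -2520$)
$\frac{3899 \left(-3\right) - 42685}{-3129 + \left(39 - 34\right) r{\left(-4,-4 \right)}} = \frac{3899 \left(-3\right) - 42685}{-3129 + \left(39 - 34\right) \left(-2520\right)} = \frac{-11697 - 42685}{-3129 + 5 \left(-2520\right)} = - \frac{54382}{-3129 - 12600} = - \frac{54382}{-15729} = \left(-54382\right) \left(- \frac{1}{15729}\right) = \frac{54382}{15729}$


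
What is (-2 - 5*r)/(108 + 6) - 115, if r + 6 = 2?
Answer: -2182/19 ≈ -114.84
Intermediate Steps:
r = -4 (r = -6 + 2 = -4)
(-2 - 5*r)/(108 + 6) - 115 = (-2 - 5*(-4))/(108 + 6) - 115 = (-2 + 20)/114 - 115 = (1/114)*18 - 115 = 3/19 - 115 = -2182/19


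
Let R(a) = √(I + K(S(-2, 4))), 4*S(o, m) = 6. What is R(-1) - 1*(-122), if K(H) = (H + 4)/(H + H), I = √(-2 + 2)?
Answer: 122 + √66/6 ≈ 123.35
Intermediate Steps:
S(o, m) = 3/2 (S(o, m) = (¼)*6 = 3/2)
I = 0 (I = √0 = 0)
K(H) = (4 + H)/(2*H) (K(H) = (4 + H)/((2*H)) = (4 + H)*(1/(2*H)) = (4 + H)/(2*H))
R(a) = √66/6 (R(a) = √(0 + (4 + 3/2)/(2*(3/2))) = √(0 + (½)*(⅔)*(11/2)) = √(0 + 11/6) = √(11/6) = √66/6)
R(-1) - 1*(-122) = √66/6 - 1*(-122) = √66/6 + 122 = 122 + √66/6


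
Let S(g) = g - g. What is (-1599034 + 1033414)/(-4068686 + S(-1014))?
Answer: 282810/2034343 ≈ 0.13902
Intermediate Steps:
S(g) = 0
(-1599034 + 1033414)/(-4068686 + S(-1014)) = (-1599034 + 1033414)/(-4068686 + 0) = -565620/(-4068686) = -565620*(-1/4068686) = 282810/2034343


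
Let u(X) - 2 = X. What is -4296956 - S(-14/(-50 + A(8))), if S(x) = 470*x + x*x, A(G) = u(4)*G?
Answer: -4300295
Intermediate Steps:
u(X) = 2 + X
A(G) = 6*G (A(G) = (2 + 4)*G = 6*G)
S(x) = x**2 + 470*x (S(x) = 470*x + x**2 = x**2 + 470*x)
-4296956 - S(-14/(-50 + A(8))) = -4296956 - (-14/(-50 + 6*8))*(470 - 14/(-50 + 6*8)) = -4296956 - (-14/(-50 + 48))*(470 - 14/(-50 + 48)) = -4296956 - (-14/(-2))*(470 - 14/(-2)) = -4296956 - (-14*(-1/2))*(470 - 14*(-1/2)) = -4296956 - 7*(470 + 7) = -4296956 - 7*477 = -4296956 - 1*3339 = -4296956 - 3339 = -4300295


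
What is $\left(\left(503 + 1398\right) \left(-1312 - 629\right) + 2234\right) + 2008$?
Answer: $-3685599$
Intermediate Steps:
$\left(\left(503 + 1398\right) \left(-1312 - 629\right) + 2234\right) + 2008 = \left(1901 \left(-1941\right) + 2234\right) + 2008 = \left(-3689841 + 2234\right) + 2008 = -3687607 + 2008 = -3685599$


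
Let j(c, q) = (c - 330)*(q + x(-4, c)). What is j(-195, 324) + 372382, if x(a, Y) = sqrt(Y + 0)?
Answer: 202282 - 525*I*sqrt(195) ≈ 2.0228e+5 - 7331.2*I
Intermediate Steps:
x(a, Y) = sqrt(Y)
j(c, q) = (-330 + c)*(q + sqrt(c)) (j(c, q) = (c - 330)*(q + sqrt(c)) = (-330 + c)*(q + sqrt(c)))
j(-195, 324) + 372382 = ((-195)**(3/2) - 330*324 - 330*I*sqrt(195) - 195*324) + 372382 = (-195*I*sqrt(195) - 106920 - 330*I*sqrt(195) - 63180) + 372382 = (-170100 - 525*I*sqrt(195)) + 372382 = 202282 - 525*I*sqrt(195)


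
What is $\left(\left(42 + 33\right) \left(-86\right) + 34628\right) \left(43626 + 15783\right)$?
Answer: $1674026802$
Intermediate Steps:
$\left(\left(42 + 33\right) \left(-86\right) + 34628\right) \left(43626 + 15783\right) = \left(75 \left(-86\right) + 34628\right) 59409 = \left(-6450 + 34628\right) 59409 = 28178 \cdot 59409 = 1674026802$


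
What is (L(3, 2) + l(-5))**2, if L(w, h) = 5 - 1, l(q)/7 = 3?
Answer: 625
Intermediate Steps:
l(q) = 21 (l(q) = 7*3 = 21)
L(w, h) = 4
(L(3, 2) + l(-5))**2 = (4 + 21)**2 = 25**2 = 625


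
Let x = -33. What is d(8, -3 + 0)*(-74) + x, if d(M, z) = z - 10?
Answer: 929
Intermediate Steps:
d(M, z) = -10 + z
d(8, -3 + 0)*(-74) + x = (-10 + (-3 + 0))*(-74) - 33 = (-10 - 3)*(-74) - 33 = -13*(-74) - 33 = 962 - 33 = 929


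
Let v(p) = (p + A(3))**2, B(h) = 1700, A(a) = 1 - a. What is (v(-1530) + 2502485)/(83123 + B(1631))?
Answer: 4849509/84823 ≈ 57.172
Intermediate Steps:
v(p) = (-2 + p)**2 (v(p) = (p + (1 - 1*3))**2 = (p + (1 - 3))**2 = (p - 2)**2 = (-2 + p)**2)
(v(-1530) + 2502485)/(83123 + B(1631)) = ((-2 - 1530)**2 + 2502485)/(83123 + 1700) = ((-1532)**2 + 2502485)/84823 = (2347024 + 2502485)*(1/84823) = 4849509*(1/84823) = 4849509/84823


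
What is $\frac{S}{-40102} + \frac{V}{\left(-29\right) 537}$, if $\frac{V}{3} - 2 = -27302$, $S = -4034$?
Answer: $\frac{557862547}{104084741} \approx 5.3597$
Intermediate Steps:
$V = -81900$ ($V = 6 + 3 \left(-27302\right) = 6 - 81906 = -81900$)
$\frac{S}{-40102} + \frac{V}{\left(-29\right) 537} = - \frac{4034}{-40102} - \frac{81900}{\left(-29\right) 537} = \left(-4034\right) \left(- \frac{1}{40102}\right) - \frac{81900}{-15573} = \frac{2017}{20051} - - \frac{27300}{5191} = \frac{2017}{20051} + \frac{27300}{5191} = \frac{557862547}{104084741}$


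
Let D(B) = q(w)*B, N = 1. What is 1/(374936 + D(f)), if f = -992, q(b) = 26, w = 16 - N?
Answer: 1/349144 ≈ 2.8641e-6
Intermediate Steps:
w = 15 (w = 16 - 1*1 = 16 - 1 = 15)
D(B) = 26*B
1/(374936 + D(f)) = 1/(374936 + 26*(-992)) = 1/(374936 - 25792) = 1/349144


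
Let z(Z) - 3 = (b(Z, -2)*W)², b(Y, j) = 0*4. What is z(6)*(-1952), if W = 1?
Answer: -5856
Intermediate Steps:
b(Y, j) = 0
z(Z) = 3 (z(Z) = 3 + (0*1)² = 3 + 0² = 3 + 0 = 3)
z(6)*(-1952) = 3*(-1952) = -5856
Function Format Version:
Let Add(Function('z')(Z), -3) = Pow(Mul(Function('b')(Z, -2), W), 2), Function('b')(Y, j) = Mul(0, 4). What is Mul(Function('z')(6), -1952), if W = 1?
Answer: -5856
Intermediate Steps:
Function('b')(Y, j) = 0
Function('z')(Z) = 3 (Function('z')(Z) = Add(3, Pow(Mul(0, 1), 2)) = Add(3, Pow(0, 2)) = Add(3, 0) = 3)
Mul(Function('z')(6), -1952) = Mul(3, -1952) = -5856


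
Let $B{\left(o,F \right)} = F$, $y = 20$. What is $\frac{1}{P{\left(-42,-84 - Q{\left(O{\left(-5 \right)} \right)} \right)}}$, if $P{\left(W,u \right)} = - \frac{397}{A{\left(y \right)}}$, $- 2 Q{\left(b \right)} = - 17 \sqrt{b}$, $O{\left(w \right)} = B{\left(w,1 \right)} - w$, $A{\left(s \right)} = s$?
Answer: $- \frac{20}{397} \approx -0.050378$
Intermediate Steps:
$O{\left(w \right)} = 1 - w$
$Q{\left(b \right)} = \frac{17 \sqrt{b}}{2}$ ($Q{\left(b \right)} = - \frac{\left(-17\right) \sqrt{b}}{2} = \frac{17 \sqrt{b}}{2}$)
$P{\left(W,u \right)} = - \frac{397}{20}$
$\frac{1}{P{\left(-42,-84 - Q{\left(O{\left(-5 \right)} \right)} \right)}} = \frac{1}{- \frac{397}{20}} = - \frac{20}{397}$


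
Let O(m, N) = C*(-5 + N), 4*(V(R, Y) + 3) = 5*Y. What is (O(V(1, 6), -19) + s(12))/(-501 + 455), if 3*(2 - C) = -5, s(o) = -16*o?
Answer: 140/23 ≈ 6.0870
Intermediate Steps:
V(R, Y) = -3 + 5*Y/4 (V(R, Y) = -3 + (5*Y)/4 = -3 + 5*Y/4)
C = 11/3 (C = 2 - ⅓*(-5) = 2 + 5/3 = 11/3 ≈ 3.6667)
O(m, N) = -55/3 + 11*N/3 (O(m, N) = 11*(-5 + N)/3 = -55/3 + 11*N/3)
(O(V(1, 6), -19) + s(12))/(-501 + 455) = ((-55/3 + (11/3)*(-19)) - 16*12)/(-501 + 455) = ((-55/3 - 209/3) - 192)/(-46) = (-88 - 192)*(-1/46) = -280*(-1/46) = 140/23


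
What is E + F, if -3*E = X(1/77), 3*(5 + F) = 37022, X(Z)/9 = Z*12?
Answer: 2849431/231 ≈ 12335.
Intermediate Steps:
X(Z) = 108*Z (X(Z) = 9*(Z*12) = 9*(12*Z) = 108*Z)
F = 37007/3 (F = -5 + (⅓)*37022 = -5 + 37022/3 = 37007/3 ≈ 12336.)
E = -36/77 ≈ -0.46753
E + F = -36/77 + 37007/3 = 2849431/231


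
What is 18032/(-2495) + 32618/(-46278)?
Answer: -457933403/57731805 ≈ -7.9321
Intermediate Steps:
18032/(-2495) + 32618/(-46278) = 18032*(-1/2495) + 32618*(-1/46278) = -18032/2495 - 16309/23139 = -457933403/57731805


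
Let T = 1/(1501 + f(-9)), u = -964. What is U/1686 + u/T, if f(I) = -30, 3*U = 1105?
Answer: -7172465447/5058 ≈ -1.4180e+6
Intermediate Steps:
U = 1105/3 (U = (⅓)*1105 = 1105/3 ≈ 368.33)
T = 1/1471 (T = 1/(1501 - 30) = 1/1471 ≈ 0.00067981)
U/1686 + u/T = (1105/3)/1686 - 964/1/1471 = (1105/3)*(1/1686) - 964*1471 = 1105/5058 - 1418044 = -7172465447/5058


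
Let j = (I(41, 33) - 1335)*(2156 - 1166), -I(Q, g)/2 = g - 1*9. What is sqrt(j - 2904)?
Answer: I*sqrt(1372074) ≈ 1171.4*I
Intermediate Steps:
I(Q, g) = 18 - 2*g (I(Q, g) = -2*(g - 1*9) = -2*(g - 9) = -2*(-9 + g) = 18 - 2*g)
j = -1369170 (j = ((18 - 2*33) - 1335)*(2156 - 1166) = ((18 - 66) - 1335)*990 = (-48 - 1335)*990 = -1383*990 = -1369170)
sqrt(j - 2904) = sqrt(-1369170 - 2904) = sqrt(-1372074) = I*sqrt(1372074)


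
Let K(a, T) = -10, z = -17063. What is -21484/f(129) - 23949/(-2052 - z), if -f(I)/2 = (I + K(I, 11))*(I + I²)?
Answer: -1400943962/881070645 ≈ -1.5900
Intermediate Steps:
f(I) = -2*(-10 + I)*(I + I²) (f(I) = -2*(I - 10)*(I + I²) = -2*(-10 + I)*(I + I²))
-21484/f(129) - 23949/(-2052 - z) = -21484*1/(258*(10 - 1*129² + 9*129)) - 23949/(-2052 - 1*(-17063)) = -21484*1/(258*(10 - 1*16641 + 1161)) - 23949/(-2052 + 17063) = -21484*1/(258*(10 - 16641 + 1161)) - 23949/15011 = -21484/(2*129*(-15470)) - 23949*1/15011 = -21484/(-3991260) - 23949/15011 = -21484*(-1/3991260) - 23949/15011 = 5371/997815 - 23949/15011 = -1400943962/881070645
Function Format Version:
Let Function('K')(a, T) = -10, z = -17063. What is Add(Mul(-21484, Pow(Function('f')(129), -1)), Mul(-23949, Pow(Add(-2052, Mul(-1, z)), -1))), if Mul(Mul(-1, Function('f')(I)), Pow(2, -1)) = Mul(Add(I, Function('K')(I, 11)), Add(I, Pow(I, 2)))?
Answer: Rational(-1400943962, 881070645) ≈ -1.5900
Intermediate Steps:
Function('f')(I) = Mul(-2, Add(-10, I), Add(I, Pow(I, 2))) (Function('f')(I) = Mul(-2, Mul(Add(I, -10), Add(I, Pow(I, 2)))) = Mul(-2, Mul(Add(-10, I), Add(I, Pow(I, 2)))) = Mul(-2, Add(-10, I), Add(I, Pow(I, 2))))
Add(Mul(-21484, Pow(Function('f')(129), -1)), Mul(-23949, Pow(Add(-2052, Mul(-1, z)), -1))) = Add(Mul(-21484, Pow(Mul(2, 129, Add(10, Mul(-1, Pow(129, 2)), Mul(9, 129))), -1)), Mul(-23949, Pow(Add(-2052, Mul(-1, -17063)), -1))) = Add(Mul(-21484, Pow(Mul(2, 129, Add(10, Mul(-1, 16641), 1161)), -1)), Mul(-23949, Pow(Add(-2052, 17063), -1))) = Add(Mul(-21484, Pow(Mul(2, 129, Add(10, -16641, 1161)), -1)), Mul(-23949, Pow(15011, -1))) = Add(Mul(-21484, Pow(Mul(2, 129, -15470), -1)), Mul(-23949, Rational(1, 15011))) = Add(Mul(-21484, Pow(-3991260, -1)), Rational(-23949, 15011)) = Add(Mul(-21484, Rational(-1, 3991260)), Rational(-23949, 15011)) = Add(Rational(5371, 997815), Rational(-23949, 15011)) = Rational(-1400943962, 881070645)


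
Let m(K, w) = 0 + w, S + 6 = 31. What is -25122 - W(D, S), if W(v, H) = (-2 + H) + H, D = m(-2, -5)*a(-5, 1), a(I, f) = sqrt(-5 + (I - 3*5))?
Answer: -25170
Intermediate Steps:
S = 25 (S = -6 + 31 = 25)
m(K, w) = w
a(I, f) = sqrt(-20 + I) (a(I, f) = sqrt(-5 + (I - 15)) = sqrt(-5 + (-15 + I)) = sqrt(-20 + I))
D = -25*I (D = -5*sqrt(-20 - 5) = -25*I ≈ -25.0*I)
W(v, H) = -2 + 2*H
-25122 - W(D, S) = -25122 - (-2 + 2*25) = -25122 - (-2 + 50) = -25122 - 1*48 = -25122 - 48 = -25170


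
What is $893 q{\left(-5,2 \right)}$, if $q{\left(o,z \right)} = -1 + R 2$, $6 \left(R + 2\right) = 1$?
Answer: $- \frac{12502}{3} \approx -4167.3$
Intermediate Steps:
$R = - \frac{11}{6}$ ($R = -2 + \frac{1}{6} \cdot 1 = -2 + \frac{1}{6} = - \frac{11}{6} \approx -1.8333$)
$q{\left(o,z \right)} = - \frac{14}{3}$ ($q{\left(o,z \right)} = -1 - \frac{11}{3} = - \frac{14}{3}$)
$893 q{\left(-5,2 \right)} = 893 \left(- \frac{14}{3}\right) = - \frac{12502}{3}$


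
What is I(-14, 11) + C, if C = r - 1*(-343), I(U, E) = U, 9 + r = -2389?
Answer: -2069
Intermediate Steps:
r = -2398 (r = -9 - 2389 = -2398)
C = -2055 (C = -2398 - 1*(-343) = -2398 + 343 = -2055)
I(-14, 11) + C = -14 - 2055 = -2069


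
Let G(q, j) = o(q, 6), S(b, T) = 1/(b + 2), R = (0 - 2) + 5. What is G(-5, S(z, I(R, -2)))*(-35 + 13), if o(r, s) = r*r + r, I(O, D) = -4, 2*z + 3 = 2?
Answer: -440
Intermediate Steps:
R = 3 (R = -2 + 5 = 3)
z = -½ (z = -3/2 + (½)*2 = -3/2 + 1 = -½ ≈ -0.50000)
S(b, T) = 1/(2 + b)
o(r, s) = r + r² (o(r, s) = r² + r = r + r²)
G(q, j) = q*(1 + q)
G(-5, S(z, I(R, -2)))*(-35 + 13) = (-5*(1 - 5))*(-35 + 13) = -5*(-4)*(-22) = 20*(-22) = -440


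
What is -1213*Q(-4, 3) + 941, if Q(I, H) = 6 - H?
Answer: -2698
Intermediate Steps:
-1213*Q(-4, 3) + 941 = -1213*(6 - 1*3) + 941 = -1213*(6 - 3) + 941 = -1213*3 + 941 = -3639 + 941 = -2698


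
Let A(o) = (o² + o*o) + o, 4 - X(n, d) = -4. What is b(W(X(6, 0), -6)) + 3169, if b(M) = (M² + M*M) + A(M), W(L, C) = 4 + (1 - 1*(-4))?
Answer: 3502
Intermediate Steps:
X(n, d) = 8 (X(n, d) = 4 - 1*(-4) = 4 + 4 = 8)
A(o) = o + 2*o² (A(o) = (o² + o²) + o = 2*o² + o = o + 2*o²)
W(L, C) = 9 (W(L, C) = 4 + (1 + 4) = 4 + 5 = 9)
b(M) = 2*M² + M*(1 + 2*M) (b(M) = (M² + M*M) + M*(1 + 2*M) = (M² + M²) + M*(1 + 2*M) = 2*M² + M*(1 + 2*M))
b(W(X(6, 0), -6)) + 3169 = 9*(1 + 4*9) + 3169 = 9*(1 + 36) + 3169 = 9*37 + 3169 = 333 + 3169 = 3502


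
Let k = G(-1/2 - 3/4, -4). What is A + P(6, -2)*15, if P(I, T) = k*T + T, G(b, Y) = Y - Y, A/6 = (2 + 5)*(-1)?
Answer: -72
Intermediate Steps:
A = -42 (A = 6*((2 + 5)*(-1)) = 6*(7*(-1)) = 6*(-7) = -42)
G(b, Y) = 0
k = 0
P(I, T) = T (P(I, T) = 0*T + T = 0 + T = T)
A + P(6, -2)*15 = -42 - 2*15 = -42 - 30 = -72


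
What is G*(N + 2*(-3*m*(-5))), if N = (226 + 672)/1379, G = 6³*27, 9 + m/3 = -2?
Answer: -7956667584/1379 ≈ -5.7699e+6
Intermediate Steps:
m = -33 (m = -27 + 3*(-2) = -27 - 6 = -33)
G = 5832 (G = 216*27 = 5832)
N = 898/1379 (N = 898*(1/1379) = 898/1379 ≈ 0.65120)
G*(N + 2*(-3*m*(-5))) = 5832*(898/1379 + 2*(-3*(-33)*(-5))) = 5832*(898/1379 + 2*(99*(-5))) = 5832*(898/1379 + 2*(-495)) = 5832*(898/1379 - 990) = 5832*(-1364312/1379) = -7956667584/1379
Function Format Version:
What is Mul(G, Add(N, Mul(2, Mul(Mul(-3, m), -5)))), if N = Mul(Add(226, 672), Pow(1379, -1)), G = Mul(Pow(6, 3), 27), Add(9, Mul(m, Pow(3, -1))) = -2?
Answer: Rational(-7956667584, 1379) ≈ -5.7699e+6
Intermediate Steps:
m = -33 (m = Add(-27, Mul(3, -2)) = Add(-27, -6) = -33)
G = 5832 (G = Mul(216, 27) = 5832)
N = Rational(898, 1379) (N = Mul(898, Rational(1, 1379)) = Rational(898, 1379) ≈ 0.65120)
Mul(G, Add(N, Mul(2, Mul(Mul(-3, m), -5)))) = Mul(5832, Add(Rational(898, 1379), Mul(2, Mul(Mul(-3, -33), -5)))) = Mul(5832, Add(Rational(898, 1379), Mul(2, Mul(99, -5)))) = Mul(5832, Add(Rational(898, 1379), Mul(2, -495))) = Mul(5832, Add(Rational(898, 1379), -990)) = Mul(5832, Rational(-1364312, 1379)) = Rational(-7956667584, 1379)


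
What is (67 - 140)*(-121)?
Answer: 8833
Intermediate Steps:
(67 - 140)*(-121) = -73*(-121) = 8833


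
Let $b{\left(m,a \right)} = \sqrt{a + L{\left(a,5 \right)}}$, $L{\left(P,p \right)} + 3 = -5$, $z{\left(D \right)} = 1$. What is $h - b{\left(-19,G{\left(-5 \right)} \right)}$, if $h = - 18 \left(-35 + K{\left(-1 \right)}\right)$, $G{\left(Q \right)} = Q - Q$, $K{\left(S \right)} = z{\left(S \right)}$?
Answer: $612 - 2 i \sqrt{2} \approx 612.0 - 2.8284 i$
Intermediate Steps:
$L{\left(P,p \right)} = -8$ ($L{\left(P,p \right)} = -3 - 5 = -8$)
$K{\left(S \right)} = 1$
$G{\left(Q \right)} = 0$
$b{\left(m,a \right)} = \sqrt{-8 + a}$ ($b{\left(m,a \right)} = \sqrt{a - 8} = \sqrt{-8 + a}$)
$h = 612$ ($h = - 18 \left(-35 + 1\right) = \left(-18\right) \left(-34\right) = 612$)
$h - b{\left(-19,G{\left(-5 \right)} \right)} = 612 - \sqrt{-8 + 0} = 612 - \sqrt{-8} = 612 - 2 i \sqrt{2}$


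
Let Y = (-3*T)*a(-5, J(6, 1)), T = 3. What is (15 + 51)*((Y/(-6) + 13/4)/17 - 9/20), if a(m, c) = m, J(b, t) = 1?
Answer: -231/5 ≈ -46.200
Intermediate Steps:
Y = 45 (Y = -3*3*(-5) = -9*(-5) = 45)
(15 + 51)*((Y/(-6) + 13/4)/17 - 9/20) = (15 + 51)*((45/(-6) + 13/4)/17 - 9/20) = 66*((45*(-1/6) + 13*(1/4))*(1/17) - 9*1/20) = 66*((-15/2 + 13/4)*(1/17) - 9/20) = 66*(-17/4*1/17 - 9/20) = 66*(-1/4 - 9/20) = 66*(-7/10) = -231/5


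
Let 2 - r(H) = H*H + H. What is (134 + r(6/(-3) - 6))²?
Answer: 6400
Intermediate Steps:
r(H) = 2 - H - H² (r(H) = 2 - (H*H + H) = 2 - (H² + H) = 2 - (H + H²) = 2 + (-H - H²) = 2 - H - H²)
(134 + r(6/(-3) - 6))² = (134 + (2 - (6/(-3) - 6) - (6/(-3) - 6)²))² = (134 + (2 - (6*(-⅓) - 6) - (6*(-⅓) - 6)²))² = (134 + (2 - (-2 - 6) - (-2 - 6)²))² = (134 + (2 - 1*(-8) - 1*(-8)²))² = (134 + (2 + 8 - 1*64))² = (134 + (2 + 8 - 64))² = (134 - 54)² = 80² = 6400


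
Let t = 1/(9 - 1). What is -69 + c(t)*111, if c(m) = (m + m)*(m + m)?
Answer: -993/16 ≈ -62.063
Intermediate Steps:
t = ⅛ (t = 1/8 = ⅛ ≈ 0.12500)
c(m) = 4*m² (c(m) = (2*m)*(2*m) = 4*m²)
-69 + c(t)*111 = -69 + (4*(⅛)²)*111 = -69 + (4*(1/64))*111 = -69 + (1/16)*111 = -69 + 111/16 = -993/16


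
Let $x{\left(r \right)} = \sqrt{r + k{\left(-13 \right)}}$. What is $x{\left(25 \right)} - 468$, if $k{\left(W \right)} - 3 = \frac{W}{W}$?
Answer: $-468 + \sqrt{29} \approx -462.61$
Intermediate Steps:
$k{\left(W \right)} = 4$ ($k{\left(W \right)} = 3 + \frac{W}{W} = 3 + 1 = 4$)
$x{\left(r \right)} = \sqrt{4 + r}$ ($x{\left(r \right)} = \sqrt{r + 4} = \sqrt{4 + r}$)
$x{\left(25 \right)} - 468 = \sqrt{4 + 25} - 468 = \sqrt{29} - 468 = -468 + \sqrt{29}$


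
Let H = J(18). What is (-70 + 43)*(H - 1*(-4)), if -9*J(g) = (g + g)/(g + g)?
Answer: -105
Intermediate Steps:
J(g) = -⅑ (J(g) = -(g + g)/(9*(g + g)) = -2*g/(9*(2*g)) = -2*g*1/(2*g)/9 = -⅑*1 = -⅑)
H = -⅑ ≈ -0.11111
(-70 + 43)*(H - 1*(-4)) = (-70 + 43)*(-⅑ - 1*(-4)) = -27*(-⅑ + 4) = -27*35/9 = -105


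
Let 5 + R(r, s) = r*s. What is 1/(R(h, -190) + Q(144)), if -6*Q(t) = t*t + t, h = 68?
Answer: -1/16405 ≈ -6.0957e-5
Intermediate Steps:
Q(t) = -t/6 - t²/6 (Q(t) = -(t*t + t)/6 = -(t² + t)/6 = -(t + t²)/6 = -t/6 - t²/6)
R(r, s) = -5 + r*s
1/(R(h, -190) + Q(144)) = 1/((-5 + 68*(-190)) - ⅙*144*(1 + 144)) = 1/((-5 - 12920) - ⅙*144*145) = 1/(-12925 - 3480) = 1/(-16405) = -1/16405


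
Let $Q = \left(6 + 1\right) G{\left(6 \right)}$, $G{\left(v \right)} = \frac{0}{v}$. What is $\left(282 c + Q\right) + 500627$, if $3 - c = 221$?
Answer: $439151$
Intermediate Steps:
$G{\left(v \right)} = 0$
$c = -218$ ($c = 3 - 221 = -218$)
$Q = 0$ ($Q = \left(6 + 1\right) 0 = 7 \cdot 0 = 0$)
$\left(282 c + Q\right) + 500627 = \left(282 \left(-218\right) + 0\right) + 500627 = \left(-61476 + 0\right) + 500627 = -61476 + 500627 = 439151$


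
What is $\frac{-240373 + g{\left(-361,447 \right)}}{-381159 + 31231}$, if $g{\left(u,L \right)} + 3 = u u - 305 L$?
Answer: $\frac{123195}{174964} \approx 0.70412$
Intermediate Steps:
$g{\left(u,L \right)} = -3 + u^{2} - 305 L$ ($g{\left(u,L \right)} = -3 - \left(305 L - u u\right) = -3 - \left(- u^{2} + 305 L\right) = -3 + u^{2} - 305 L$)
$\frac{-240373 + g{\left(-361,447 \right)}}{-381159 + 31231} = \frac{-240373 - \left(136338 - 130321\right)}{-381159 + 31231} = \frac{-240373 - 6017}{-349928} = \left(-240373 - 6017\right) \left(- \frac{1}{349928}\right) = \left(-246390\right) \left(- \frac{1}{349928}\right) = \frac{123195}{174964}$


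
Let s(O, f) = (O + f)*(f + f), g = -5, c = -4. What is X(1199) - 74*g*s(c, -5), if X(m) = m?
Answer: 34499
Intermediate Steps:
s(O, f) = 2*f*(O + f) (s(O, f) = (O + f)*(2*f) = 2*f*(O + f))
X(1199) - 74*g*s(c, -5) = 1199 - 74*(-5)*2*(-5)*(-4 - 5) = 1199 - (-370)*2*(-5)*(-9) = 1199 - (-370)*90 = 1199 - 1*(-33300) = 1199 + 33300 = 34499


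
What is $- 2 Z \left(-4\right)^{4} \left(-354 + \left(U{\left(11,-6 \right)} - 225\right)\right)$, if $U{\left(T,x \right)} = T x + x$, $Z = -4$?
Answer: $-1333248$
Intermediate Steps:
$U{\left(T,x \right)} = x + T x$
$- 2 Z \left(-4\right)^{4} \left(-354 + \left(U{\left(11,-6 \right)} - 225\right)\right) = \left(-2\right) \left(-4\right) \left(-4\right)^{4} \left(-354 - \left(225 + 6 \left(1 + 11\right)\right)\right) = 8 \cdot 256 \left(-354 - 297\right) = 2048 \left(-354 - 297\right) = 2048 \left(-651\right) = -1333248$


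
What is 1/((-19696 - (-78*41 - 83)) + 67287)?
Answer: 1/50872 ≈ 1.9657e-5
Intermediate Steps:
1/((-19696 - (-78*41 - 83)) + 67287) = 1/((-19696 - (-3198 - 83)) + 67287) = 1/((-19696 - 1*(-3281)) + 67287) = 1/((-19696 + 3281) + 67287) = 1/(-16415 + 67287) = 1/50872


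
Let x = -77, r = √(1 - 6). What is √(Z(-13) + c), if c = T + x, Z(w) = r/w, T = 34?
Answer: √(-7267 - 13*I*√5)/13 ≈ 0.013115 - 6.5574*I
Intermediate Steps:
r = I*√5 (r = √(-5) = I*√5 ≈ 2.2361*I)
Z(w) = I*√5/w (Z(w) = (I*√5)/w = I*√5/w)
c = -43 (c = 34 - 77 = -43)
√(Z(-13) + c) = √(I*√5/(-13) - 43) = √(I*√5*(-1/13) - 43) = √(-I*√5/13 - 43) = √(-43 - I*√5/13)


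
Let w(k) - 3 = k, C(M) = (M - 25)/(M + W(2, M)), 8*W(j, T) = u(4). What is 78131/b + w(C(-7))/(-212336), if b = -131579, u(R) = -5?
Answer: -1012049228157/1704276471184 ≈ -0.59383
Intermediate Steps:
W(j, T) = -5/8 (W(j, T) = (⅛)*(-5) = -5/8)
C(M) = (-25 + M)/(-5/8 + M) (C(M) = (M - 25)/(M - 5/8) = (-25 + M)/(-5/8 + M))
w(k) = 3 + k
78131/b + w(C(-7))/(-212336) = 78131/(-131579) + (3 + 8*(-25 - 7)/(-5 + 8*(-7)))/(-212336) = 78131*(-1/131579) + (3 + 8*(-32)/(-5 - 56))*(-1/212336) = -78131/131579 + (3 + 8*(-32)/(-61))*(-1/212336) = -78131/131579 + (3 + 8*(-1/61)*(-32))*(-1/212336) = -78131/131579 + (3 + 256/61)*(-1/212336) = -78131/131579 + (439/61)*(-1/212336) = -78131/131579 - 439/12952496 = -1012049228157/1704276471184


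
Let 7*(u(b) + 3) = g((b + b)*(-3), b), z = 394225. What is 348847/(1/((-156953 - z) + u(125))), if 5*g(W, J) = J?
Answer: -1345936146974/7 ≈ -1.9228e+11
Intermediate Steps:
g(W, J) = J/5
u(b) = -3 + b/35 (u(b) = -3 + (b/5)/7 = -3 + b/35)
348847/(1/((-156953 - z) + u(125))) = 348847/(1/((-156953 - 1*394225) + (-3 + (1/35)*125))) = 348847/(1/((-156953 - 394225) + (-3 + 25/7))) = 348847/(1/(-551178 + 4/7)) = 348847/(1/(-3858242/7)) = 348847/(-7/3858242) = 348847*(-3858242/7) = -1345936146974/7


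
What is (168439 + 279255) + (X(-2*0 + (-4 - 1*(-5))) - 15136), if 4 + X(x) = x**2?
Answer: 432555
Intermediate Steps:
X(x) = -4 + x**2
(168439 + 279255) + (X(-2*0 + (-4 - 1*(-5))) - 15136) = (168439 + 279255) + ((-4 + (-2*0 + (-4 - 1*(-5)))**2) - 15136) = 447694 + ((-4 + (0 + (-4 + 5))**2) - 15136) = 447694 + ((-4 + (0 + 1)**2) - 15136) = 447694 + ((-4 + 1**2) - 15136) = 447694 + ((-4 + 1) - 15136) = 447694 + (-3 - 15136) = 447694 - 15139 = 432555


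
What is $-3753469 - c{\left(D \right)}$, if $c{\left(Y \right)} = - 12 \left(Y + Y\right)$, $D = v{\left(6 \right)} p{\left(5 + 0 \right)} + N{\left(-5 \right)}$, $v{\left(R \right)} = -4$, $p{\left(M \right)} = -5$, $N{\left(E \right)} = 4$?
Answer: $-3752893$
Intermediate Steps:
$D = 24$ ($D = \left(-4\right) \left(-5\right) + 4 = 20 + 4 = 24$)
$c{\left(Y \right)} = - 24 Y$ ($c{\left(Y \right)} = - 12 \cdot 2 Y = - 24 Y$)
$-3753469 - c{\left(D \right)} = -3753469 - \left(-24\right) 24 = -3753469 - -576 = -3753469 + 576 = -3752893$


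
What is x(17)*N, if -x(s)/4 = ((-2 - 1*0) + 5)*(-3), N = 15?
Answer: 540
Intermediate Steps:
x(s) = 36 (x(s) = -4*((-2 - 1*0) + 5)*(-3) = -4*((-2 + 0) + 5)*(-3) = -4*(-2 + 5)*(-3) = -12*(-3) = -4*(-9) = 36)
x(17)*N = 36*15 = 540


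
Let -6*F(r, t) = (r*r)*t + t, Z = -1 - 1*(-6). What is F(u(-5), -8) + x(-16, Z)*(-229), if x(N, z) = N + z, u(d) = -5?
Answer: 7661/3 ≈ 2553.7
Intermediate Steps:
Z = 5 (Z = -1 + 6 = 5)
F(r, t) = -t/6 - t*r**2/6 (F(r, t) = -((r*r)*t + t)/6 = -(r**2*t + t)/6 = -(t*r**2 + t)/6 = -(t + t*r**2)/6 = -t/6 - t*r**2/6)
F(u(-5), -8) + x(-16, Z)*(-229) = -1/6*(-8)*(1 + (-5)**2) + (-16 + 5)*(-229) = -1/6*(-8)*(1 + 25) - 11*(-229) = -1/6*(-8)*26 + 2519 = 104/3 + 2519 = 7661/3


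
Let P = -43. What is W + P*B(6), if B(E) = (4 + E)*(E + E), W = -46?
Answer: -5206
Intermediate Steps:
B(E) = 2*E*(4 + E) (B(E) = (4 + E)*(2*E) = 2*E*(4 + E))
W + P*B(6) = -46 - 86*6*(4 + 6) = -46 - 86*6*10 = -46 - 43*120 = -46 - 5160 = -5206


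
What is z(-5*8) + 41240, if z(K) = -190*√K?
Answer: 41240 - 380*I*√10 ≈ 41240.0 - 1201.7*I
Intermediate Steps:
z(-5*8) + 41240 = -190*2*I*√10 + 41240 = -380*I*√10 + 41240 = 41240 - 380*I*√10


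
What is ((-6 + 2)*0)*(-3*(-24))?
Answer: 0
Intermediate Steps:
((-6 + 2)*0)*(-3*(-24)) = -4*0*72 = 0*72 = 0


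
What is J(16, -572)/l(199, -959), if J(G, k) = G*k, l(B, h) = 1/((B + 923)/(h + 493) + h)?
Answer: 2050121216/233 ≈ 8.7988e+6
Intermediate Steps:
l(B, h) = 1/(h + (923 + B)/(493 + h)) (l(B, h) = 1/((923 + B)/(493 + h) + h) = 1/(h + (923 + B)/(493 + h)))
J(16, -572)/l(199, -959) = (16*(-572))/(((493 - 959)/(923 + 199 + (-959)² + 493*(-959)))) = -9152/(-466/(923 + 199 + 919681 - 472787)) = -9152/(-466/448016) = -9152/((1/448016)*(-466)) = -9152/(-233/224008) = -9152*(-224008/233) = 2050121216/233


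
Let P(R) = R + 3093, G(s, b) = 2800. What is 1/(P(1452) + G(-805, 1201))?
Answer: 1/7345 ≈ 0.00013615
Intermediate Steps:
P(R) = 3093 + R
1/(P(1452) + G(-805, 1201)) = 1/((3093 + 1452) + 2800) = 1/(4545 + 2800) = 1/7345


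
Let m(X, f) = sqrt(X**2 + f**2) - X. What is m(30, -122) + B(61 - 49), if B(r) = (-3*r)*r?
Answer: -462 + 2*sqrt(3946) ≈ -336.37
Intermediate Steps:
B(r) = -3*r**2
m(30, -122) + B(61 - 49) = (sqrt(30**2 + (-122)**2) - 1*30) - 3*(61 - 49)**2 = (sqrt(900 + 14884) - 30) - 3*12**2 = (sqrt(15784) - 30) - 3*144 = (2*sqrt(3946) - 30) - 432 = (-30 + 2*sqrt(3946)) - 432 = -462 + 2*sqrt(3946)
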